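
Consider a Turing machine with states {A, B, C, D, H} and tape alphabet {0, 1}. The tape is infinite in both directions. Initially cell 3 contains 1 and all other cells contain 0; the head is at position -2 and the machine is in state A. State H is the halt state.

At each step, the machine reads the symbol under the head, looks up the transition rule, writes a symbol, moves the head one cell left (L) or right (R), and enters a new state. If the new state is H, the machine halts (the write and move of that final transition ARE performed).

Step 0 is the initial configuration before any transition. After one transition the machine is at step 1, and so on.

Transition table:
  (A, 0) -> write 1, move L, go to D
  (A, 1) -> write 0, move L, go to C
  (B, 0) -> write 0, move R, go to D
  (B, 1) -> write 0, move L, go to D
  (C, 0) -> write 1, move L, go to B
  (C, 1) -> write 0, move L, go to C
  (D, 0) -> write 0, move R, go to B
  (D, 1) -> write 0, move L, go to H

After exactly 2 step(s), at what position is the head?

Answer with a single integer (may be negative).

Answer: -2

Derivation:
Step 1: in state A at pos -2, read 0 -> (A,0)->write 1,move L,goto D. Now: state=D, head=-3, tape[-4..4]=001000010 (head:  ^)
Step 2: in state D at pos -3, read 0 -> (D,0)->write 0,move R,goto B. Now: state=B, head=-2, tape[-4..4]=001000010 (head:   ^)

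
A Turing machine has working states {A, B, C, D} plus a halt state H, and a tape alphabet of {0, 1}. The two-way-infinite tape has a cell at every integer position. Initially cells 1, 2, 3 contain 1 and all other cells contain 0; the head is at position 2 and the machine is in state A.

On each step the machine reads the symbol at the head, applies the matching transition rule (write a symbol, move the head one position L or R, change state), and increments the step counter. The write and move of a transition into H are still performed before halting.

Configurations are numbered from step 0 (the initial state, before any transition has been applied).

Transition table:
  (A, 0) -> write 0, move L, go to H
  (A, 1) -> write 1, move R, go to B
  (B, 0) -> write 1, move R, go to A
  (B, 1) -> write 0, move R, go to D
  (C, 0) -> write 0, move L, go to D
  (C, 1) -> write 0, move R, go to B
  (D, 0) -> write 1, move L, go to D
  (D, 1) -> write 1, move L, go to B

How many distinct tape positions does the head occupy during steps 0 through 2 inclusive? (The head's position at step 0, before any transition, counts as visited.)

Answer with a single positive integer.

Step 1: in state A at pos 2, read 1 -> (A,1)->write 1,move R,goto B. Now: state=B, head=3, tape[0..4]=01110 (head:    ^)
Step 2: in state B at pos 3, read 1 -> (B,1)->write 0,move R,goto D. Now: state=D, head=4, tape[0..5]=011000 (head:     ^)
Head positions at steps 0..2: starting at 2, distinct positions visited = {2, 3, 4} -> 3 position(s)

Answer: 3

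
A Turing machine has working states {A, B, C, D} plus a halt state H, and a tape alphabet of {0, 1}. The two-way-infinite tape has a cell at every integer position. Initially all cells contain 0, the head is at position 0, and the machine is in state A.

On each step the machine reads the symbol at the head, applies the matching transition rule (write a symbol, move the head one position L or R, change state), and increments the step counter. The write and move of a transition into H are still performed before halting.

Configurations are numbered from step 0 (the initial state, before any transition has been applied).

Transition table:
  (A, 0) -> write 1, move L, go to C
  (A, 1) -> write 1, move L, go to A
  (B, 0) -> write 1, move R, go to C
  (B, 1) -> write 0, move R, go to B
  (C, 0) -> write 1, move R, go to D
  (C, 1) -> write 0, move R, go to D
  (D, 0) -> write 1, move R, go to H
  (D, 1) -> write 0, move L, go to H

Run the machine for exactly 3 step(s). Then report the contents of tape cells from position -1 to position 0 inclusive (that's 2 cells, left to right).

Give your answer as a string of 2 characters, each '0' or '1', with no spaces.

Answer: 10

Derivation:
Step 1: in state A at pos 0, read 0 -> (A,0)->write 1,move L,goto C. Now: state=C, head=-1, tape[-2..1]=0010 (head:  ^)
Step 2: in state C at pos -1, read 0 -> (C,0)->write 1,move R,goto D. Now: state=D, head=0, tape[-2..1]=0110 (head:   ^)
Step 3: in state D at pos 0, read 1 -> (D,1)->write 0,move L,goto H. Now: state=H, head=-1, tape[-2..1]=0100 (head:  ^)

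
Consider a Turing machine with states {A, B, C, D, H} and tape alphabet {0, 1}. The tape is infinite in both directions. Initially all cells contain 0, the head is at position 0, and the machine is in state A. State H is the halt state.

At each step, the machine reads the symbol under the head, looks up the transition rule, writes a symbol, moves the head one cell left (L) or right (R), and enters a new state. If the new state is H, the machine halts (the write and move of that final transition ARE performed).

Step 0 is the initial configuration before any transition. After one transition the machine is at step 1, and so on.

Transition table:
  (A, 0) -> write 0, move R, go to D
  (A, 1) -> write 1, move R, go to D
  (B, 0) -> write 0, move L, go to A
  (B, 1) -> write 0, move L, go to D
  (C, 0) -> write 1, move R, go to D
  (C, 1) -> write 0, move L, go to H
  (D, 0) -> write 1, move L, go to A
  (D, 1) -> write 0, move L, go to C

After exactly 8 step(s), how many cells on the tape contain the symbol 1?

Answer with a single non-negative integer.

Step 1: in state A at pos 0, read 0 -> (A,0)->write 0,move R,goto D. Now: state=D, head=1, tape[-1..2]=0000 (head:   ^)
Step 2: in state D at pos 1, read 0 -> (D,0)->write 1,move L,goto A. Now: state=A, head=0, tape[-1..2]=0010 (head:  ^)
Step 3: in state A at pos 0, read 0 -> (A,0)->write 0,move R,goto D. Now: state=D, head=1, tape[-1..2]=0010 (head:   ^)
Step 4: in state D at pos 1, read 1 -> (D,1)->write 0,move L,goto C. Now: state=C, head=0, tape[-1..2]=0000 (head:  ^)
Step 5: in state C at pos 0, read 0 -> (C,0)->write 1,move R,goto D. Now: state=D, head=1, tape[-1..2]=0100 (head:   ^)
Step 6: in state D at pos 1, read 0 -> (D,0)->write 1,move L,goto A. Now: state=A, head=0, tape[-1..2]=0110 (head:  ^)
Step 7: in state A at pos 0, read 1 -> (A,1)->write 1,move R,goto D. Now: state=D, head=1, tape[-1..2]=0110 (head:   ^)
Step 8: in state D at pos 1, read 1 -> (D,1)->write 0,move L,goto C. Now: state=C, head=0, tape[-1..2]=0100 (head:  ^)
Cells containing 1 after step 8: {0} -> 1 cell(s)

Answer: 1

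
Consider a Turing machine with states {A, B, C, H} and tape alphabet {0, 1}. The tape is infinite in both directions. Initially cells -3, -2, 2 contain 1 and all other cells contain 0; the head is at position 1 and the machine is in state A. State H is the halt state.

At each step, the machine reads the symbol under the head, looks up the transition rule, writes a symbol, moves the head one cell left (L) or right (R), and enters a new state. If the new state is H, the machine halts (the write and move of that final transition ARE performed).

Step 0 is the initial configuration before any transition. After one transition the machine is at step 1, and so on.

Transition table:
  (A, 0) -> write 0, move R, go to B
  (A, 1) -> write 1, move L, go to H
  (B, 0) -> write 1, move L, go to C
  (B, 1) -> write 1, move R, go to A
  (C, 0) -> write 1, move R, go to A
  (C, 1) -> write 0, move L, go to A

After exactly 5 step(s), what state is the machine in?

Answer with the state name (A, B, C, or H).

Answer: A

Derivation:
Step 1: in state A at pos 1, read 0 -> (A,0)->write 0,move R,goto B. Now: state=B, head=2, tape[-4..3]=01100010 (head:       ^)
Step 2: in state B at pos 2, read 1 -> (B,1)->write 1,move R,goto A. Now: state=A, head=3, tape[-4..4]=011000100 (head:        ^)
Step 3: in state A at pos 3, read 0 -> (A,0)->write 0,move R,goto B. Now: state=B, head=4, tape[-4..5]=0110001000 (head:         ^)
Step 4: in state B at pos 4, read 0 -> (B,0)->write 1,move L,goto C. Now: state=C, head=3, tape[-4..5]=0110001010 (head:        ^)
Step 5: in state C at pos 3, read 0 -> (C,0)->write 1,move R,goto A. Now: state=A, head=4, tape[-4..5]=0110001110 (head:         ^)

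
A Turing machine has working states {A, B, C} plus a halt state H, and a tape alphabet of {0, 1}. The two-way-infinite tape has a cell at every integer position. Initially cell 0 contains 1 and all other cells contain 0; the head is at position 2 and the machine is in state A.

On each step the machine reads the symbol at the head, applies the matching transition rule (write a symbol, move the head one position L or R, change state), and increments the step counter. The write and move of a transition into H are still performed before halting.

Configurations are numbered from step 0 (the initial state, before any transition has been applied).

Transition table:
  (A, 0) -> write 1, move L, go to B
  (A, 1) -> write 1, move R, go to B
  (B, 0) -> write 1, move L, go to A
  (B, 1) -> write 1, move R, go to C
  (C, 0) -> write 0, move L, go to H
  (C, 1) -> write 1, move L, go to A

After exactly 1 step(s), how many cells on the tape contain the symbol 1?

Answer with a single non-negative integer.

Step 1: in state A at pos 2, read 0 -> (A,0)->write 1,move L,goto B. Now: state=B, head=1, tape[-1..3]=01010 (head:   ^)
Cells containing 1 after step 1: {0, 2} -> 2 cell(s)

Answer: 2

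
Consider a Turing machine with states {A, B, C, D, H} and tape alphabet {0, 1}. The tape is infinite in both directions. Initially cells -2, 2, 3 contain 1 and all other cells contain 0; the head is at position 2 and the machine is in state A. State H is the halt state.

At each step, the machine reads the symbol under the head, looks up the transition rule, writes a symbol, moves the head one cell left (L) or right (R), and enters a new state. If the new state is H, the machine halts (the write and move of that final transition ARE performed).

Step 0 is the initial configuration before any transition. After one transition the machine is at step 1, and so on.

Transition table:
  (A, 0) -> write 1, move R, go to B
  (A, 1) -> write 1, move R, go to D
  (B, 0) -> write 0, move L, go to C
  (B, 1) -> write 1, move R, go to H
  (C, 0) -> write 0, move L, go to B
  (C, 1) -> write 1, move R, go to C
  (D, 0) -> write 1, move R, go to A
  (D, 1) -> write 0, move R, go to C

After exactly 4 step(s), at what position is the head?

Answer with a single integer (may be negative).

Step 1: in state A at pos 2, read 1 -> (A,1)->write 1,move R,goto D. Now: state=D, head=3, tape[-3..4]=01000110 (head:       ^)
Step 2: in state D at pos 3, read 1 -> (D,1)->write 0,move R,goto C. Now: state=C, head=4, tape[-3..5]=010001000 (head:        ^)
Step 3: in state C at pos 4, read 0 -> (C,0)->write 0,move L,goto B. Now: state=B, head=3, tape[-3..5]=010001000 (head:       ^)
Step 4: in state B at pos 3, read 0 -> (B,0)->write 0,move L,goto C. Now: state=C, head=2, tape[-3..5]=010001000 (head:      ^)

Answer: 2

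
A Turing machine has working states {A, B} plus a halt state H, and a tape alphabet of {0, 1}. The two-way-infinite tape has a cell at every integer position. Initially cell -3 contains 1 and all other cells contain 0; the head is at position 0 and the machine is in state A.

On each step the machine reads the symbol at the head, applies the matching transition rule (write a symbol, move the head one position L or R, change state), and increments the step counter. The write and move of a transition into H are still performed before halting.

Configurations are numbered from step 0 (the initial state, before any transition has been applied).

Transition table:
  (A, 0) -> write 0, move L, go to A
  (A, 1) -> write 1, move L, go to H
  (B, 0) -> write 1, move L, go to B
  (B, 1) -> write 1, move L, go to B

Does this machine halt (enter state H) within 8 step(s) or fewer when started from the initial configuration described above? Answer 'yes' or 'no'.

Step 1: in state A at pos 0, read 0 -> (A,0)->write 0,move L,goto A. Now: state=A, head=-1, tape[-4..1]=010000 (head:    ^)
Step 2: in state A at pos -1, read 0 -> (A,0)->write 0,move L,goto A. Now: state=A, head=-2, tape[-4..1]=010000 (head:   ^)
Step 3: in state A at pos -2, read 0 -> (A,0)->write 0,move L,goto A. Now: state=A, head=-3, tape[-4..1]=010000 (head:  ^)
Step 4: in state A at pos -3, read 1 -> (A,1)->write 1,move L,goto H. Now: state=H, head=-4, tape[-5..1]=0010000 (head:  ^)
State H reached at step 4; 4 <= 8 -> yes

Answer: yes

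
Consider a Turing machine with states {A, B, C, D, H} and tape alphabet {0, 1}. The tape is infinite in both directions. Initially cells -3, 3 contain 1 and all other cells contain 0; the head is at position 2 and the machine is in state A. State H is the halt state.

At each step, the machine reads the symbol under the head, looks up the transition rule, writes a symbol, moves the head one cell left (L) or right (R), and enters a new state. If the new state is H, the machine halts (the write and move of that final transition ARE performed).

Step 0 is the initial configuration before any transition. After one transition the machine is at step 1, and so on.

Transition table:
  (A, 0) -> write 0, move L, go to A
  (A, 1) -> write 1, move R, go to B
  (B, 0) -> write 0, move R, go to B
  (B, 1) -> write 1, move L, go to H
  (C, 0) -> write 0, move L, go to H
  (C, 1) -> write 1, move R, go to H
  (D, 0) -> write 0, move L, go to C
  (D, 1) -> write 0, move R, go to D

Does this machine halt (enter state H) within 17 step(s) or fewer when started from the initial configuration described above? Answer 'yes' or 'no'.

Step 1: in state A at pos 2, read 0 -> (A,0)->write 0,move L,goto A. Now: state=A, head=1, tape[-4..4]=010000010 (head:      ^)
Step 2: in state A at pos 1, read 0 -> (A,0)->write 0,move L,goto A. Now: state=A, head=0, tape[-4..4]=010000010 (head:     ^)
Step 3: in state A at pos 0, read 0 -> (A,0)->write 0,move L,goto A. Now: state=A, head=-1, tape[-4..4]=010000010 (head:    ^)
Step 4: in state A at pos -1, read 0 -> (A,0)->write 0,move L,goto A. Now: state=A, head=-2, tape[-4..4]=010000010 (head:   ^)
Step 5: in state A at pos -2, read 0 -> (A,0)->write 0,move L,goto A. Now: state=A, head=-3, tape[-4..4]=010000010 (head:  ^)
Step 6: in state A at pos -3, read 1 -> (A,1)->write 1,move R,goto B. Now: state=B, head=-2, tape[-4..4]=010000010 (head:   ^)
Step 7: in state B at pos -2, read 0 -> (B,0)->write 0,move R,goto B. Now: state=B, head=-1, tape[-4..4]=010000010 (head:    ^)
Step 8: in state B at pos -1, read 0 -> (B,0)->write 0,move R,goto B. Now: state=B, head=0, tape[-4..4]=010000010 (head:     ^)
Step 9: in state B at pos 0, read 0 -> (B,0)->write 0,move R,goto B. Now: state=B, head=1, tape[-4..4]=010000010 (head:      ^)
Step 10: in state B at pos 1, read 0 -> (B,0)->write 0,move R,goto B. Now: state=B, head=2, tape[-4..4]=010000010 (head:       ^)
Step 11: in state B at pos 2, read 0 -> (B,0)->write 0,move R,goto B. Now: state=B, head=3, tape[-4..4]=010000010 (head:        ^)
Step 12: in state B at pos 3, read 1 -> (B,1)->write 1,move L,goto H. Now: state=H, head=2, tape[-4..4]=010000010 (head:       ^)
State H reached at step 12; 12 <= 17 -> yes

Answer: yes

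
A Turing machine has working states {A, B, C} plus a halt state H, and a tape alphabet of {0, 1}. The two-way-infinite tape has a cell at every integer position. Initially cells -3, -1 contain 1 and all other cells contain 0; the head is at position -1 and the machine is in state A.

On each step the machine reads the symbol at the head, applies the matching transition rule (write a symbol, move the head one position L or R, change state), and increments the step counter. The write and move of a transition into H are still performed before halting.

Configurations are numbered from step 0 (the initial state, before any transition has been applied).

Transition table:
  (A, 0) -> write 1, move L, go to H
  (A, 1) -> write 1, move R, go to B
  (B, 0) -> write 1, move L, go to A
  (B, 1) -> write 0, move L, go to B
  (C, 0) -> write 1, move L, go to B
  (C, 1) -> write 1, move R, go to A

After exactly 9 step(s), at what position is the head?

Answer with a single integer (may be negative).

Step 1: in state A at pos -1, read 1 -> (A,1)->write 1,move R,goto B. Now: state=B, head=0, tape[-4..1]=010100 (head:     ^)
Step 2: in state B at pos 0, read 0 -> (B,0)->write 1,move L,goto A. Now: state=A, head=-1, tape[-4..1]=010110 (head:    ^)
Step 3: in state A at pos -1, read 1 -> (A,1)->write 1,move R,goto B. Now: state=B, head=0, tape[-4..1]=010110 (head:     ^)
Step 4: in state B at pos 0, read 1 -> (B,1)->write 0,move L,goto B. Now: state=B, head=-1, tape[-4..1]=010100 (head:    ^)
Step 5: in state B at pos -1, read 1 -> (B,1)->write 0,move L,goto B. Now: state=B, head=-2, tape[-4..1]=010000 (head:   ^)
Step 6: in state B at pos -2, read 0 -> (B,0)->write 1,move L,goto A. Now: state=A, head=-3, tape[-4..1]=011000 (head:  ^)
Step 7: in state A at pos -3, read 1 -> (A,1)->write 1,move R,goto B. Now: state=B, head=-2, tape[-4..1]=011000 (head:   ^)
Step 8: in state B at pos -2, read 1 -> (B,1)->write 0,move L,goto B. Now: state=B, head=-3, tape[-4..1]=010000 (head:  ^)
Step 9: in state B at pos -3, read 1 -> (B,1)->write 0,move L,goto B. Now: state=B, head=-4, tape[-5..1]=0000000 (head:  ^)

Answer: -4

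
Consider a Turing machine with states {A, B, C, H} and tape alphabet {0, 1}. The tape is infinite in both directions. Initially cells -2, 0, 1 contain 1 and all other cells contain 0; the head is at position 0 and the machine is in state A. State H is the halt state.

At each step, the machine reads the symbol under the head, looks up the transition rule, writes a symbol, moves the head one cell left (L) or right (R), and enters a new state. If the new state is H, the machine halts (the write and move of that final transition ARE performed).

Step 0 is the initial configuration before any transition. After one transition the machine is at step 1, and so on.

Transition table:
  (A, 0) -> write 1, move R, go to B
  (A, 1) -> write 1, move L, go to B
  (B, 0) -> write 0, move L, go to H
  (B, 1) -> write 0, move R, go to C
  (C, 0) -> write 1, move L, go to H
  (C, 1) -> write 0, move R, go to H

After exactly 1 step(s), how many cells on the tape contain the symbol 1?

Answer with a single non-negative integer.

Step 1: in state A at pos 0, read 1 -> (A,1)->write 1,move L,goto B. Now: state=B, head=-1, tape[-3..2]=010110 (head:   ^)
Cells containing 1 after step 1: {-2, 0, 1} -> 3 cell(s)

Answer: 3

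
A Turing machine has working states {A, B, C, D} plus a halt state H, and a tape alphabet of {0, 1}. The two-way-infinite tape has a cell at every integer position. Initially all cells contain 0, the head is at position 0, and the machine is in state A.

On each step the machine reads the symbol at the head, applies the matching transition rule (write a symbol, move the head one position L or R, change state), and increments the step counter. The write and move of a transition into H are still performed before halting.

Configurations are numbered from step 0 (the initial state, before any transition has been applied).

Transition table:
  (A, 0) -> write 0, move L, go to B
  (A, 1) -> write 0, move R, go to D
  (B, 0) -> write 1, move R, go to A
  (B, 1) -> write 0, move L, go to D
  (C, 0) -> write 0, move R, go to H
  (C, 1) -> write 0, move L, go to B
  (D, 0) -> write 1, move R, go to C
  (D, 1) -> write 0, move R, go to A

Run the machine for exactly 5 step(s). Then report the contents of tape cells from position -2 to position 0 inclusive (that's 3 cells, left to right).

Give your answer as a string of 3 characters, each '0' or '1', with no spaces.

Step 1: in state A at pos 0, read 0 -> (A,0)->write 0,move L,goto B. Now: state=B, head=-1, tape[-2..1]=0000 (head:  ^)
Step 2: in state B at pos -1, read 0 -> (B,0)->write 1,move R,goto A. Now: state=A, head=0, tape[-2..1]=0100 (head:   ^)
Step 3: in state A at pos 0, read 0 -> (A,0)->write 0,move L,goto B. Now: state=B, head=-1, tape[-2..1]=0100 (head:  ^)
Step 4: in state B at pos -1, read 1 -> (B,1)->write 0,move L,goto D. Now: state=D, head=-2, tape[-3..1]=00000 (head:  ^)
Step 5: in state D at pos -2, read 0 -> (D,0)->write 1,move R,goto C. Now: state=C, head=-1, tape[-3..1]=01000 (head:   ^)

Answer: 100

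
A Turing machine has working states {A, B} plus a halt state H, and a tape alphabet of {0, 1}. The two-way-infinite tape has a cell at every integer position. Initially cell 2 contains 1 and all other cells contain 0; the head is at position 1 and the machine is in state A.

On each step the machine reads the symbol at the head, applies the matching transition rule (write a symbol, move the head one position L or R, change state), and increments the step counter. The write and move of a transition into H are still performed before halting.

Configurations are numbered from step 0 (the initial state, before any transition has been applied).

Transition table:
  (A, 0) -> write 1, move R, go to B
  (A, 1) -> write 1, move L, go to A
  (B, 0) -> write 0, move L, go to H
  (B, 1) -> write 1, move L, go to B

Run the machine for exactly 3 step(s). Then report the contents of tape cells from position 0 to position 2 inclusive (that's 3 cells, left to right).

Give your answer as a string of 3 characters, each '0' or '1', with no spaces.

Step 1: in state A at pos 1, read 0 -> (A,0)->write 1,move R,goto B. Now: state=B, head=2, tape[0..3]=0110 (head:   ^)
Step 2: in state B at pos 2, read 1 -> (B,1)->write 1,move L,goto B. Now: state=B, head=1, tape[0..3]=0110 (head:  ^)
Step 3: in state B at pos 1, read 1 -> (B,1)->write 1,move L,goto B. Now: state=B, head=0, tape[-1..3]=00110 (head:  ^)

Answer: 011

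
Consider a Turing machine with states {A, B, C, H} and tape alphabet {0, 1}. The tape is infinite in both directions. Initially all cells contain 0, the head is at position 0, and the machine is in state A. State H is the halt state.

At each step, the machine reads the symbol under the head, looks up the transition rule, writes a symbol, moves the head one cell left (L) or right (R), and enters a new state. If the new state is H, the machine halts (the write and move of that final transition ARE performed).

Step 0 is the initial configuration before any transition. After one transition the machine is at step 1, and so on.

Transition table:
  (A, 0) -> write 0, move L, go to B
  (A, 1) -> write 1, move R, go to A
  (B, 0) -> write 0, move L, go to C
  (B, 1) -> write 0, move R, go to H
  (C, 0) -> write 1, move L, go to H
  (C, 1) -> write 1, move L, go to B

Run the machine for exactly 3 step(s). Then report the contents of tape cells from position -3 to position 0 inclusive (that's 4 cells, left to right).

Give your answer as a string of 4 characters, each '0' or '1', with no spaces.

Step 1: in state A at pos 0, read 0 -> (A,0)->write 0,move L,goto B. Now: state=B, head=-1, tape[-2..1]=0000 (head:  ^)
Step 2: in state B at pos -1, read 0 -> (B,0)->write 0,move L,goto C. Now: state=C, head=-2, tape[-3..1]=00000 (head:  ^)
Step 3: in state C at pos -2, read 0 -> (C,0)->write 1,move L,goto H. Now: state=H, head=-3, tape[-4..1]=001000 (head:  ^)

Answer: 0100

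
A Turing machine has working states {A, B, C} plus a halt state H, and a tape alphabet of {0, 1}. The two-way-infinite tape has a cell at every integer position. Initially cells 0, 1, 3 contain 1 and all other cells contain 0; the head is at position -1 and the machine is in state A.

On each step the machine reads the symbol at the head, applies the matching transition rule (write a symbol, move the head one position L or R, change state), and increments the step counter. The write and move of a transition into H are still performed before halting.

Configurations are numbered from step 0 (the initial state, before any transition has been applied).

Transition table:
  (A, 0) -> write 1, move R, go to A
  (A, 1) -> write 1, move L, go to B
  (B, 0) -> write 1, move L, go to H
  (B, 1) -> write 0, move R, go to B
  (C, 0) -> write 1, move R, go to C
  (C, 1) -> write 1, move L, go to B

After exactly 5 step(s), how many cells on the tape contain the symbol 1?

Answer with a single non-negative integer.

Step 1: in state A at pos -1, read 0 -> (A,0)->write 1,move R,goto A. Now: state=A, head=0, tape[-2..4]=0111010 (head:   ^)
Step 2: in state A at pos 0, read 1 -> (A,1)->write 1,move L,goto B. Now: state=B, head=-1, tape[-2..4]=0111010 (head:  ^)
Step 3: in state B at pos -1, read 1 -> (B,1)->write 0,move R,goto B. Now: state=B, head=0, tape[-2..4]=0011010 (head:   ^)
Step 4: in state B at pos 0, read 1 -> (B,1)->write 0,move R,goto B. Now: state=B, head=1, tape[-2..4]=0001010 (head:    ^)
Step 5: in state B at pos 1, read 1 -> (B,1)->write 0,move R,goto B. Now: state=B, head=2, tape[-2..4]=0000010 (head:     ^)
Cells containing 1 after step 5: {3} -> 1 cell(s)

Answer: 1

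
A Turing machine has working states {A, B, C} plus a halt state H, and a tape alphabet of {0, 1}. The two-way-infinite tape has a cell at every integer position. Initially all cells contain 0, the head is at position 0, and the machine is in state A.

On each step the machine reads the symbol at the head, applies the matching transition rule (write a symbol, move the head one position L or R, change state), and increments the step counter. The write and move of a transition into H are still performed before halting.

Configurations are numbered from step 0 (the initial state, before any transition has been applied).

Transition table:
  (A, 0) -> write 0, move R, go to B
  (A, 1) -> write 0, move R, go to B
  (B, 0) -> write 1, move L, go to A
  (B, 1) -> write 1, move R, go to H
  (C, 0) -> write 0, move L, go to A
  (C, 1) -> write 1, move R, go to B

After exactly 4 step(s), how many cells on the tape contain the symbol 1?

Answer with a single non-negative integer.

Answer: 1

Derivation:
Step 1: in state A at pos 0, read 0 -> (A,0)->write 0,move R,goto B. Now: state=B, head=1, tape[-1..2]=0000 (head:   ^)
Step 2: in state B at pos 1, read 0 -> (B,0)->write 1,move L,goto A. Now: state=A, head=0, tape[-1..2]=0010 (head:  ^)
Step 3: in state A at pos 0, read 0 -> (A,0)->write 0,move R,goto B. Now: state=B, head=1, tape[-1..2]=0010 (head:   ^)
Step 4: in state B at pos 1, read 1 -> (B,1)->write 1,move R,goto H. Now: state=H, head=2, tape[-1..3]=00100 (head:    ^)
Cells containing 1 after step 4: {1} -> 1 cell(s)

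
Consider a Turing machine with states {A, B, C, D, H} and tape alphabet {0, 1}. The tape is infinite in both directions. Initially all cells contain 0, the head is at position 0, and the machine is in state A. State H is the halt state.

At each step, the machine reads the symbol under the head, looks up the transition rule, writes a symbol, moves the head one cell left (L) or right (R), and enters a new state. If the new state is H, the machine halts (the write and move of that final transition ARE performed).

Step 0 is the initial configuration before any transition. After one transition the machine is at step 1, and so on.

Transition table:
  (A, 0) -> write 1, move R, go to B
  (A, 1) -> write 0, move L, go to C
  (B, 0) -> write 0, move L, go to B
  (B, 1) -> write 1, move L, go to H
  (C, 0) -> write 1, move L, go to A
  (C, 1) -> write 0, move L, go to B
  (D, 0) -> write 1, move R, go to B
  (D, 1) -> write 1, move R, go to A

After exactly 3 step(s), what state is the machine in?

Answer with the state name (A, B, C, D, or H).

Step 1: in state A at pos 0, read 0 -> (A,0)->write 1,move R,goto B. Now: state=B, head=1, tape[-1..2]=0100 (head:   ^)
Step 2: in state B at pos 1, read 0 -> (B,0)->write 0,move L,goto B. Now: state=B, head=0, tape[-1..2]=0100 (head:  ^)
Step 3: in state B at pos 0, read 1 -> (B,1)->write 1,move L,goto H. Now: state=H, head=-1, tape[-2..2]=00100 (head:  ^)

Answer: H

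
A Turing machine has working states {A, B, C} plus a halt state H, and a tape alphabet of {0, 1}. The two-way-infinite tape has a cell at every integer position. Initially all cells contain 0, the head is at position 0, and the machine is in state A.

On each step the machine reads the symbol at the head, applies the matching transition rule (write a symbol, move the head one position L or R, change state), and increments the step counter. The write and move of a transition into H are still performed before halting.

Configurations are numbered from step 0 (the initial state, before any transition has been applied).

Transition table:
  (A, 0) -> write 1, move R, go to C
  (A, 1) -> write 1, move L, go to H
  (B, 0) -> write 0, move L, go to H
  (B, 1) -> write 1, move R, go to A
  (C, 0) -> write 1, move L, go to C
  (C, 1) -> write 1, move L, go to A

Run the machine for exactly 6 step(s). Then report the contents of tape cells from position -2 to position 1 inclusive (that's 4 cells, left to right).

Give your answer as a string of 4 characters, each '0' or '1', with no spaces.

Answer: 0111

Derivation:
Step 1: in state A at pos 0, read 0 -> (A,0)->write 1,move R,goto C. Now: state=C, head=1, tape[-1..2]=0100 (head:   ^)
Step 2: in state C at pos 1, read 0 -> (C,0)->write 1,move L,goto C. Now: state=C, head=0, tape[-1..2]=0110 (head:  ^)
Step 3: in state C at pos 0, read 1 -> (C,1)->write 1,move L,goto A. Now: state=A, head=-1, tape[-2..2]=00110 (head:  ^)
Step 4: in state A at pos -1, read 0 -> (A,0)->write 1,move R,goto C. Now: state=C, head=0, tape[-2..2]=01110 (head:   ^)
Step 5: in state C at pos 0, read 1 -> (C,1)->write 1,move L,goto A. Now: state=A, head=-1, tape[-2..2]=01110 (head:  ^)
Step 6: in state A at pos -1, read 1 -> (A,1)->write 1,move L,goto H. Now: state=H, head=-2, tape[-3..2]=001110 (head:  ^)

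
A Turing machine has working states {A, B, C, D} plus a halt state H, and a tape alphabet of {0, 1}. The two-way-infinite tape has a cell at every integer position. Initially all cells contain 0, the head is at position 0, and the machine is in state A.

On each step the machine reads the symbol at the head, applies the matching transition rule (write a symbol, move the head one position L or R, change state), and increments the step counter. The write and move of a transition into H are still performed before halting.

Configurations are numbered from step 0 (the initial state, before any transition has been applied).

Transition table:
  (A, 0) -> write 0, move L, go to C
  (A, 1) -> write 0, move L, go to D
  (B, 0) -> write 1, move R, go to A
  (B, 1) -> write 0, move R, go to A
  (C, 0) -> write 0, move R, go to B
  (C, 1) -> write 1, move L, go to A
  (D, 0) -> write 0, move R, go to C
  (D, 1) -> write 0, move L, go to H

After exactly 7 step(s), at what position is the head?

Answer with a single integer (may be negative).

Step 1: in state A at pos 0, read 0 -> (A,0)->write 0,move L,goto C. Now: state=C, head=-1, tape[-2..1]=0000 (head:  ^)
Step 2: in state C at pos -1, read 0 -> (C,0)->write 0,move R,goto B. Now: state=B, head=0, tape[-2..1]=0000 (head:   ^)
Step 3: in state B at pos 0, read 0 -> (B,0)->write 1,move R,goto A. Now: state=A, head=1, tape[-2..2]=00100 (head:    ^)
Step 4: in state A at pos 1, read 0 -> (A,0)->write 0,move L,goto C. Now: state=C, head=0, tape[-2..2]=00100 (head:   ^)
Step 5: in state C at pos 0, read 1 -> (C,1)->write 1,move L,goto A. Now: state=A, head=-1, tape[-2..2]=00100 (head:  ^)
Step 6: in state A at pos -1, read 0 -> (A,0)->write 0,move L,goto C. Now: state=C, head=-2, tape[-3..2]=000100 (head:  ^)
Step 7: in state C at pos -2, read 0 -> (C,0)->write 0,move R,goto B. Now: state=B, head=-1, tape[-3..2]=000100 (head:   ^)

Answer: -1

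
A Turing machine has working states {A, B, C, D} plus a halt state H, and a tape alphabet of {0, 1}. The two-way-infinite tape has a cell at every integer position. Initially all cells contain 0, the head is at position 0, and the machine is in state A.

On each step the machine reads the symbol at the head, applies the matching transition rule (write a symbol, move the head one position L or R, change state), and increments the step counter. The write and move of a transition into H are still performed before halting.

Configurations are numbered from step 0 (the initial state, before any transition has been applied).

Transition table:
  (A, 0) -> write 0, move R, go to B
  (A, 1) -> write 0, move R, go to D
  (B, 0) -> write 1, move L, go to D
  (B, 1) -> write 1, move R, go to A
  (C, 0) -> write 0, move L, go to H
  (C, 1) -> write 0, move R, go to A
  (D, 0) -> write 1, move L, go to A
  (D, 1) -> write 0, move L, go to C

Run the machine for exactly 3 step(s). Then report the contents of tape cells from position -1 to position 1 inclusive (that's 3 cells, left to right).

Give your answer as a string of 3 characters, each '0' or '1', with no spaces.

Answer: 011

Derivation:
Step 1: in state A at pos 0, read 0 -> (A,0)->write 0,move R,goto B. Now: state=B, head=1, tape[-1..2]=0000 (head:   ^)
Step 2: in state B at pos 1, read 0 -> (B,0)->write 1,move L,goto D. Now: state=D, head=0, tape[-1..2]=0010 (head:  ^)
Step 3: in state D at pos 0, read 0 -> (D,0)->write 1,move L,goto A. Now: state=A, head=-1, tape[-2..2]=00110 (head:  ^)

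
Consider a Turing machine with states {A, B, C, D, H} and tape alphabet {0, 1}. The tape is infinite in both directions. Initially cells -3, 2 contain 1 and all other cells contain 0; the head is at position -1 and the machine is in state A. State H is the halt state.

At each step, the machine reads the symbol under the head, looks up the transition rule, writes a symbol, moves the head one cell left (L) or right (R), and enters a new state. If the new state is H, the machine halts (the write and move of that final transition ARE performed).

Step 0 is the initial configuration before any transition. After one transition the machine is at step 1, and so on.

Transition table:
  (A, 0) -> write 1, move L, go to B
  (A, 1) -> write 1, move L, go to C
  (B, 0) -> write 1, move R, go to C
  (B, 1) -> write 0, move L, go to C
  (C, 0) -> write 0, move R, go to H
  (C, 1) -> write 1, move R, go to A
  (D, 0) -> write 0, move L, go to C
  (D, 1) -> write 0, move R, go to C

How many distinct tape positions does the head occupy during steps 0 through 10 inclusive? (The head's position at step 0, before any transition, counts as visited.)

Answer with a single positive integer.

Step 1: in state A at pos -1, read 0 -> (A,0)->write 1,move L,goto B. Now: state=B, head=-2, tape[-4..3]=01010010 (head:   ^)
Step 2: in state B at pos -2, read 0 -> (B,0)->write 1,move R,goto C. Now: state=C, head=-1, tape[-4..3]=01110010 (head:    ^)
Step 3: in state C at pos -1, read 1 -> (C,1)->write 1,move R,goto A. Now: state=A, head=0, tape[-4..3]=01110010 (head:     ^)
Step 4: in state A at pos 0, read 0 -> (A,0)->write 1,move L,goto B. Now: state=B, head=-1, tape[-4..3]=01111010 (head:    ^)
Step 5: in state B at pos -1, read 1 -> (B,1)->write 0,move L,goto C. Now: state=C, head=-2, tape[-4..3]=01101010 (head:   ^)
Step 6: in state C at pos -2, read 1 -> (C,1)->write 1,move R,goto A. Now: state=A, head=-1, tape[-4..3]=01101010 (head:    ^)
Step 7: in state A at pos -1, read 0 -> (A,0)->write 1,move L,goto B. Now: state=B, head=-2, tape[-4..3]=01111010 (head:   ^)
Step 8: in state B at pos -2, read 1 -> (B,1)->write 0,move L,goto C. Now: state=C, head=-3, tape[-4..3]=01011010 (head:  ^)
Step 9: in state C at pos -3, read 1 -> (C,1)->write 1,move R,goto A. Now: state=A, head=-2, tape[-4..3]=01011010 (head:   ^)
Step 10: in state A at pos -2, read 0 -> (A,0)->write 1,move L,goto B. Now: state=B, head=-3, tape[-4..3]=01111010 (head:  ^)
Head positions at steps 0..10: starting at -1, distinct positions visited = {-3, -2, -1, 0} -> 4 position(s)

Answer: 4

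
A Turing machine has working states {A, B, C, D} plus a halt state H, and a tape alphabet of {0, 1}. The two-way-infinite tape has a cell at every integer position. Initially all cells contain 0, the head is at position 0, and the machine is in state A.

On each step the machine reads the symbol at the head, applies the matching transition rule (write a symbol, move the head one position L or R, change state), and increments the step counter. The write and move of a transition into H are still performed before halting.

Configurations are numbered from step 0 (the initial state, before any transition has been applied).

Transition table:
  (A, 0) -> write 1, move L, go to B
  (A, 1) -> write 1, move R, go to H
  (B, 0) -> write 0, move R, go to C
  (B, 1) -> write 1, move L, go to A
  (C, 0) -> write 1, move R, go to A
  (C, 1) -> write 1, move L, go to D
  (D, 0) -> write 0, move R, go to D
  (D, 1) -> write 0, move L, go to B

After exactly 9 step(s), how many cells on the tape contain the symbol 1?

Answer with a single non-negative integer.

Step 1: in state A at pos 0, read 0 -> (A,0)->write 1,move L,goto B. Now: state=B, head=-1, tape[-2..1]=0010 (head:  ^)
Step 2: in state B at pos -1, read 0 -> (B,0)->write 0,move R,goto C. Now: state=C, head=0, tape[-2..1]=0010 (head:   ^)
Step 3: in state C at pos 0, read 1 -> (C,1)->write 1,move L,goto D. Now: state=D, head=-1, tape[-2..1]=0010 (head:  ^)
Step 4: in state D at pos -1, read 0 -> (D,0)->write 0,move R,goto D. Now: state=D, head=0, tape[-2..1]=0010 (head:   ^)
Step 5: in state D at pos 0, read 1 -> (D,1)->write 0,move L,goto B. Now: state=B, head=-1, tape[-2..1]=0000 (head:  ^)
Step 6: in state B at pos -1, read 0 -> (B,0)->write 0,move R,goto C. Now: state=C, head=0, tape[-2..1]=0000 (head:   ^)
Step 7: in state C at pos 0, read 0 -> (C,0)->write 1,move R,goto A. Now: state=A, head=1, tape[-2..2]=00100 (head:    ^)
Step 8: in state A at pos 1, read 0 -> (A,0)->write 1,move L,goto B. Now: state=B, head=0, tape[-2..2]=00110 (head:   ^)
Step 9: in state B at pos 0, read 1 -> (B,1)->write 1,move L,goto A. Now: state=A, head=-1, tape[-2..2]=00110 (head:  ^)
Cells containing 1 after step 9: {0, 1} -> 2 cell(s)

Answer: 2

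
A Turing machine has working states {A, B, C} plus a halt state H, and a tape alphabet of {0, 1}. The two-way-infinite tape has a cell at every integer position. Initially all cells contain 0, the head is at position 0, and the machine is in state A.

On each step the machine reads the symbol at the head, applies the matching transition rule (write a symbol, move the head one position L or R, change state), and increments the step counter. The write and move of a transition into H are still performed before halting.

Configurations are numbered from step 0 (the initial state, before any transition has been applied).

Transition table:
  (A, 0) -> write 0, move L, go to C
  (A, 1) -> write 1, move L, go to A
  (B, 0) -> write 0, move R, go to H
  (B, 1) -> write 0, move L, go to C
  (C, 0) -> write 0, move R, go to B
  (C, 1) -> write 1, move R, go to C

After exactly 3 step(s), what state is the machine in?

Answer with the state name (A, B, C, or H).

Answer: H

Derivation:
Step 1: in state A at pos 0, read 0 -> (A,0)->write 0,move L,goto C. Now: state=C, head=-1, tape[-2..1]=0000 (head:  ^)
Step 2: in state C at pos -1, read 0 -> (C,0)->write 0,move R,goto B. Now: state=B, head=0, tape[-2..1]=0000 (head:   ^)
Step 3: in state B at pos 0, read 0 -> (B,0)->write 0,move R,goto H. Now: state=H, head=1, tape[-2..2]=00000 (head:    ^)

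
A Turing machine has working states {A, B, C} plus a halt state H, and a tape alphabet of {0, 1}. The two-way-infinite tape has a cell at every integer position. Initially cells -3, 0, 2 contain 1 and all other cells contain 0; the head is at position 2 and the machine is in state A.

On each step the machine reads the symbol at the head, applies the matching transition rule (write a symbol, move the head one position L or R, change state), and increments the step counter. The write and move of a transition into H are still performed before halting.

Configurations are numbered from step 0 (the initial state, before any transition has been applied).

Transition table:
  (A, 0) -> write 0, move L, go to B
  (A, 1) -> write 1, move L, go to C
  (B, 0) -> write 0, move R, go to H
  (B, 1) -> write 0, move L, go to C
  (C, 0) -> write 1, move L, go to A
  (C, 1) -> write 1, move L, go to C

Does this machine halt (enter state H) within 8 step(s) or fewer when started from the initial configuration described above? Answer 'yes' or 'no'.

Answer: no

Derivation:
Step 1: in state A at pos 2, read 1 -> (A,1)->write 1,move L,goto C. Now: state=C, head=1, tape[-4..3]=01001010 (head:      ^)
Step 2: in state C at pos 1, read 0 -> (C,0)->write 1,move L,goto A. Now: state=A, head=0, tape[-4..3]=01001110 (head:     ^)
Step 3: in state A at pos 0, read 1 -> (A,1)->write 1,move L,goto C. Now: state=C, head=-1, tape[-4..3]=01001110 (head:    ^)
Step 4: in state C at pos -1, read 0 -> (C,0)->write 1,move L,goto A. Now: state=A, head=-2, tape[-4..3]=01011110 (head:   ^)
Step 5: in state A at pos -2, read 0 -> (A,0)->write 0,move L,goto B. Now: state=B, head=-3, tape[-4..3]=01011110 (head:  ^)
Step 6: in state B at pos -3, read 1 -> (B,1)->write 0,move L,goto C. Now: state=C, head=-4, tape[-5..3]=000011110 (head:  ^)
Step 7: in state C at pos -4, read 0 -> (C,0)->write 1,move L,goto A. Now: state=A, head=-5, tape[-6..3]=0010011110 (head:  ^)
Step 8: in state A at pos -5, read 0 -> (A,0)->write 0,move L,goto B. Now: state=B, head=-6, tape[-7..3]=00010011110 (head:  ^)
After 8 step(s): state = B (not H) -> not halted within 8 -> no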